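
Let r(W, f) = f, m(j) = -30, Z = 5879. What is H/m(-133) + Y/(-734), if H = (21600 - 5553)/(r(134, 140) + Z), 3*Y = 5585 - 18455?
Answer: 127144467/22089730 ≈ 5.7558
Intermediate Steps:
Y = -4290 (Y = (5585 - 18455)/3 = (⅓)*(-12870) = -4290)
H = 16047/6019 (H = (21600 - 5553)/(140 + 5879) = 16047/6019 ≈ 2.6661)
H/m(-133) + Y/(-734) = (16047/6019)/(-30) - 4290/(-734) = (16047/6019)*(-1/30) - 4290*(-1/734) = -5349/60190 + 2145/367 = 127144467/22089730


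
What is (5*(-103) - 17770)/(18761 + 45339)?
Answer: -3657/12820 ≈ -0.28526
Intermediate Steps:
(5*(-103) - 17770)/(18761 + 45339) = (-515 - 17770)/64100 = -18285*1/64100 = -3657/12820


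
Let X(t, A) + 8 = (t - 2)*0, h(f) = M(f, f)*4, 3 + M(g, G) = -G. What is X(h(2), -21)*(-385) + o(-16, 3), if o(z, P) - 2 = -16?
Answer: 3066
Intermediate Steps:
o(z, P) = -14 (o(z, P) = 2 - 16 = -14)
M(g, G) = -3 - G
h(f) = -12 - 4*f (h(f) = (-3 - f)*4 = -12 - 4*f)
X(t, A) = -8 (X(t, A) = -8 + (t - 2)*0 = -8 + (-2 + t)*0 = -8 + 0 = -8)
X(h(2), -21)*(-385) + o(-16, 3) = -8*(-385) - 14 = 3080 - 14 = 3066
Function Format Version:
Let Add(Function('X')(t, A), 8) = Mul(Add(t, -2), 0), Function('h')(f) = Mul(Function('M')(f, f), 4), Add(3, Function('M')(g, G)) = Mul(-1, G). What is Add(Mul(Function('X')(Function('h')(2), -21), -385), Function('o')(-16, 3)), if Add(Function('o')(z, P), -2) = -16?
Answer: 3066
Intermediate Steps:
Function('o')(z, P) = -14 (Function('o')(z, P) = Add(2, -16) = -14)
Function('M')(g, G) = Add(-3, Mul(-1, G))
Function('h')(f) = Add(-12, Mul(-4, f)) (Function('h')(f) = Mul(Add(-3, Mul(-1, f)), 4) = Add(-12, Mul(-4, f)))
Function('X')(t, A) = -8 (Function('X')(t, A) = Add(-8, Mul(Add(t, -2), 0)) = Add(-8, Mul(Add(-2, t), 0)) = Add(-8, 0) = -8)
Add(Mul(Function('X')(Function('h')(2), -21), -385), Function('o')(-16, 3)) = Add(Mul(-8, -385), -14) = Add(3080, -14) = 3066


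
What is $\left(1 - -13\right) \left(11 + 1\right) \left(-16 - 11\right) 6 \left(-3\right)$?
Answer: $81648$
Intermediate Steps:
$\left(1 - -13\right) \left(11 + 1\right) \left(-16 - 11\right) 6 \left(-3\right) = \left(1 + 13\right) 12 \left(-27\right) \left(-18\right) = 14 \left(-324\right) \left(-18\right) = \left(-4536\right) \left(-18\right) = 81648$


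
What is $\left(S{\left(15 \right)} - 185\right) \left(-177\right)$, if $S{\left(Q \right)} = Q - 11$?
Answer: $32037$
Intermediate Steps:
$S{\left(Q \right)} = -11 + Q$
$\left(S{\left(15 \right)} - 185\right) \left(-177\right) = \left(\left(-11 + 15\right) - 185\right) \left(-177\right) = \left(4 - 185\right) \left(-177\right) = \left(-181\right) \left(-177\right) = 32037$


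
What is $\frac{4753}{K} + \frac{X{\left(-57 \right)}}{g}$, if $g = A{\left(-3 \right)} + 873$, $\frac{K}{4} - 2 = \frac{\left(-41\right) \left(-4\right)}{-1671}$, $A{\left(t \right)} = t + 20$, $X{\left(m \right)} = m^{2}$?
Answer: $\frac{507851097}{808120} \approx 628.44$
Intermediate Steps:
$A{\left(t \right)} = 20 + t$
$K = \frac{12712}{1671}$ ($K = 8 + 4 \frac{\left(-41\right) \left(-4\right)}{-1671} = 8 + 4 \cdot 164 \left(- \frac{1}{1671}\right) = 8 + 4 \left(- \frac{164}{1671}\right) = 8 - \frac{656}{1671} = \frac{12712}{1671} \approx 7.6074$)
$g = 890$ ($g = \left(20 - 3\right) + 873 = 17 + 873 = 890$)
$\frac{4753}{K} + \frac{X{\left(-57 \right)}}{g} = \frac{4753}{\frac{12712}{1671}} + \frac{\left(-57\right)^{2}}{890} = 4753 \cdot \frac{1671}{12712} + 3249 \cdot \frac{1}{890} = \frac{1134609}{1816} + \frac{3249}{890} = \frac{507851097}{808120}$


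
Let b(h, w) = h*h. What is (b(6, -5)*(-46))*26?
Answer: -43056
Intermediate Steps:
b(h, w) = h²
(b(6, -5)*(-46))*26 = (6²*(-46))*26 = (36*(-46))*26 = -1656*26 = -43056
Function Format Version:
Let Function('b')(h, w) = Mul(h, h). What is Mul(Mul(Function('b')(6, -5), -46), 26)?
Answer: -43056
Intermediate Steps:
Function('b')(h, w) = Pow(h, 2)
Mul(Mul(Function('b')(6, -5), -46), 26) = Mul(Mul(Pow(6, 2), -46), 26) = Mul(Mul(36, -46), 26) = Mul(-1656, 26) = -43056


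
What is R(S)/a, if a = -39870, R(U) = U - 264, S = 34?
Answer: 23/3987 ≈ 0.0057687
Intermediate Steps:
R(U) = -264 + U
R(S)/a = (-264 + 34)/(-39870) = -230*(-1/39870) = 23/3987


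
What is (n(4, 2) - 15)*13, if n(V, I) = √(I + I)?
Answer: -169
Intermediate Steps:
n(V, I) = √2*√I (n(V, I) = √(2*I) = √2*√I)
(n(4, 2) - 15)*13 = (√2*√2 - 15)*13 = (2 - 15)*13 = -13*13 = -169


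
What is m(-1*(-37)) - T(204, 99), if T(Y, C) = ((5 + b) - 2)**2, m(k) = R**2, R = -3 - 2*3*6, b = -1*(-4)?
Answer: 1472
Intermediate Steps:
b = 4
R = -39 (R = -3 - 6*6 = -3 - 36 = -39)
m(k) = 1521 (m(k) = (-39)**2 = 1521)
T(Y, C) = 49 (T(Y, C) = ((5 + 4) - 2)**2 = (9 - 2)**2 = 7**2 = 49)
m(-1*(-37)) - T(204, 99) = 1521 - 1*49 = 1521 - 49 = 1472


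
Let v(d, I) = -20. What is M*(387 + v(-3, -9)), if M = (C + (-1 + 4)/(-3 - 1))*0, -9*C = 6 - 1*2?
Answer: 0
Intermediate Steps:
C = -4/9 (C = -(6 - 1*2)/9 = -(6 - 2)/9 = -1/9*4 = -4/9 ≈ -0.44444)
M = 0 (M = (-4/9 + (-1 + 4)/(-3 - 1))*0 = (-4/9 + 3/(-4))*0 = (-4/9 + 3*(-1/4))*0 = (-4/9 - 3/4)*0 = -43/36*0 = 0)
M*(387 + v(-3, -9)) = 0*(387 - 20) = 0*367 = 0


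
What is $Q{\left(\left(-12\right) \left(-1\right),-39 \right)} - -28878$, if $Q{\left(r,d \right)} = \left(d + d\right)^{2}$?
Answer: $34962$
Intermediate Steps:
$Q{\left(r,d \right)} = 4 d^{2}$ ($Q{\left(r,d \right)} = \left(2 d\right)^{2} = 4 d^{2}$)
$Q{\left(\left(-12\right) \left(-1\right),-39 \right)} - -28878 = 4 \left(-39\right)^{2} - -28878 = 4 \cdot 1521 + 28878 = 6084 + 28878 = 34962$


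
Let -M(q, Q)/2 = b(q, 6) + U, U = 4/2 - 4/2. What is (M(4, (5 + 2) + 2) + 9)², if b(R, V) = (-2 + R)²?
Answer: 1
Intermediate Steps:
U = 0 (U = 4*(½) - 4*½ = 2 - 2 = 0)
M(q, Q) = -2*(-2 + q)² (M(q, Q) = -2*((-2 + q)² + 0) = -2*(-2 + q)²)
(M(4, (5 + 2) + 2) + 9)² = (-2*(-2 + 4)² + 9)² = (-2*2² + 9)² = (-2*4 + 9)² = (-8 + 9)² = 1² = 1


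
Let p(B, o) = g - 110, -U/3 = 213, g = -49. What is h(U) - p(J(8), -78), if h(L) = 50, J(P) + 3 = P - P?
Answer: 209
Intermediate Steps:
J(P) = -3 (J(P) = -3 + (P - P) = -3 + 0 = -3)
U = -639 (U = -3*213 = -639)
p(B, o) = -159 (p(B, o) = -49 - 110 = -159)
h(U) - p(J(8), -78) = 50 - 1*(-159) = 50 + 159 = 209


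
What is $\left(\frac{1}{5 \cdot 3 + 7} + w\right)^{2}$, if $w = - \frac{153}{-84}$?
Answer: $\frac{330625}{94864} \approx 3.4853$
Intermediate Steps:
$w = \frac{51}{28}$ ($w = \left(-153\right) \left(- \frac{1}{84}\right) = \frac{51}{28} \approx 1.8214$)
$\left(\frac{1}{5 \cdot 3 + 7} + w\right)^{2} = \left(\frac{1}{5 \cdot 3 + 7} + \frac{51}{28}\right)^{2} = \left(\frac{1}{15 + 7} + \frac{51}{28}\right)^{2} = \left(\frac{1}{22} + \frac{51}{28}\right)^{2} = \left(\frac{575}{308}\right)^{2} = \frac{330625}{94864}$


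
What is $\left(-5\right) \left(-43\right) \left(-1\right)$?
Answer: $-215$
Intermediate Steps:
$\left(-5\right) \left(-43\right) \left(-1\right) = 215 \left(-1\right) = -215$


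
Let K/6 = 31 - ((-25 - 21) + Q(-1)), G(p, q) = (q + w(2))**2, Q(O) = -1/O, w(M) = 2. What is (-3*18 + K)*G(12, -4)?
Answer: 1608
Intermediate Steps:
G(p, q) = (2 + q)**2 (G(p, q) = (q + 2)**2 = (2 + q)**2)
K = 456 (K = 6*(31 - ((-25 - 21) - 1/(-1))) = 6*(31 - (-46 - 1*(-1))) = 6*(31 - (-46 + 1)) = 6*(31 - 1*(-45)) = 6*(31 + 45) = 6*76 = 456)
(-3*18 + K)*G(12, -4) = (-3*18 + 456)*(2 - 4)**2 = (-54 + 456)*(-2)**2 = 402*4 = 1608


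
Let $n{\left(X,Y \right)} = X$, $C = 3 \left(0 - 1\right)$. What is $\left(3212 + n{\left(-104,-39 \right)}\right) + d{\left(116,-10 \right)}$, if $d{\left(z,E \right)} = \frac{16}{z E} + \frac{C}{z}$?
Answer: $\frac{1802617}{580} \approx 3108.0$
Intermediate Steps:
$C = -3$ ($C = 3 \left(-1\right) = -3$)
$d{\left(z,E \right)} = - \frac{3}{z} + \frac{16}{E z}$ ($d{\left(z,E \right)} = \frac{16}{z E} - \frac{3}{z} = \frac{16}{E z} - \frac{3}{z} = - \frac{3}{z} + \frac{16}{E z}$)
$\left(3212 + n{\left(-104,-39 \right)}\right) + d{\left(116,-10 \right)} = \left(3212 - 104\right) + \frac{16 - -30}{\left(-10\right) 116} = 3108 - \frac{16 + 30}{1160} = 3108 - \frac{1}{1160} \cdot 46 = 3108 - \frac{23}{580} = \frac{1802617}{580}$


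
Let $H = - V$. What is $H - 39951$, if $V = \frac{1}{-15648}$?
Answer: $- \frac{625153247}{15648} \approx -39951.0$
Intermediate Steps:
$V = - \frac{1}{15648} \approx -6.3906 \cdot 10^{-5}$
$H = \frac{1}{15648}$ ($H = \left(-1\right) \left(- \frac{1}{15648}\right) = \frac{1}{15648} \approx 6.3906 \cdot 10^{-5}$)
$H - 39951 = \frac{1}{15648} - 39951 = - \frac{625153247}{15648}$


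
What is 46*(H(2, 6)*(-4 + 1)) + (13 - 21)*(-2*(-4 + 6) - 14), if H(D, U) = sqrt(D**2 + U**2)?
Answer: 144 - 276*sqrt(10) ≈ -728.79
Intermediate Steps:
46*(H(2, 6)*(-4 + 1)) + (13 - 21)*(-2*(-4 + 6) - 14) = 46*(sqrt(2**2 + 6**2)*(-4 + 1)) + (13 - 21)*(-2*(-4 + 6) - 14) = 46*(sqrt(4 + 36)*(-3)) - 8*(-2*2 - 14) = 46*(sqrt(40)*(-3)) - 8*(-4 - 14) = 46*((2*sqrt(10))*(-3)) - 8*(-18) = 46*(-6*sqrt(10)) + 144 = -276*sqrt(10) + 144 = 144 - 276*sqrt(10)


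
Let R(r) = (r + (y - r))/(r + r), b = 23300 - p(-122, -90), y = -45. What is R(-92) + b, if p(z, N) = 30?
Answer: 4281725/184 ≈ 23270.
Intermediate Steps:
b = 23270 (b = 23300 - 1*30 = 23300 - 30 = 23270)
R(r) = -45/(2*r) (R(r) = (r + (-45 - r))/(r + r) = -45*1/(2*r) = -45/(2*r))
R(-92) + b = -45/2/(-92) + 23270 = -45/2*(-1/92) + 23270 = 45/184 + 23270 = 4281725/184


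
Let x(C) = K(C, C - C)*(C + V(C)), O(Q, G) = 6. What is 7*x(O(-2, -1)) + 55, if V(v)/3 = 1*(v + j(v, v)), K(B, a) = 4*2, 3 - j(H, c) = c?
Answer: 895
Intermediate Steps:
j(H, c) = 3 - c
K(B, a) = 8
V(v) = 9 (V(v) = 3*(1*(v + (3 - v))) = 3*(1*3) = 3*3 = 9)
x(C) = 72 + 8*C (x(C) = 8*(C + 9) = 8*(9 + C) = 72 + 8*C)
7*x(O(-2, -1)) + 55 = 7*(72 + 8*6) + 55 = 7*(72 + 48) + 55 = 7*120 + 55 = 840 + 55 = 895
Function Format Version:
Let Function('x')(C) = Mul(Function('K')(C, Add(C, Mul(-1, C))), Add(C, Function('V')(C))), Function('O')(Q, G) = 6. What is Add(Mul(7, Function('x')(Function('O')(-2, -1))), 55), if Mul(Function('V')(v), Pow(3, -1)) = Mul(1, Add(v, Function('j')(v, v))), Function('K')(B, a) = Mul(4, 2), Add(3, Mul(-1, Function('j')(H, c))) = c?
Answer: 895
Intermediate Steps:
Function('j')(H, c) = Add(3, Mul(-1, c))
Function('K')(B, a) = 8
Function('V')(v) = 9 (Function('V')(v) = Mul(3, Mul(1, Add(v, Add(3, Mul(-1, v))))) = Mul(3, Mul(1, 3)) = Mul(3, 3) = 9)
Function('x')(C) = Add(72, Mul(8, C)) (Function('x')(C) = Mul(8, Add(C, 9)) = Mul(8, Add(9, C)) = Add(72, Mul(8, C)))
Add(Mul(7, Function('x')(Function('O')(-2, -1))), 55) = Add(Mul(7, Add(72, Mul(8, 6))), 55) = Add(Mul(7, Add(72, 48)), 55) = Add(Mul(7, 120), 55) = Add(840, 55) = 895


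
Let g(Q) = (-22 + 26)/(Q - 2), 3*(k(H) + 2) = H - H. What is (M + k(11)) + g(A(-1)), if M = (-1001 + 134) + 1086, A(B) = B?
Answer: 647/3 ≈ 215.67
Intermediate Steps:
k(H) = -2 (k(H) = -2 + (H - H)/3 = -2 + (1/3)*0 = -2 + 0 = -2)
g(Q) = 4/(-2 + Q)
M = 219 (M = -867 + 1086 = 219)
(M + k(11)) + g(A(-1)) = (219 - 2) + 4/(-2 - 1) = 217 + 4/(-3) = 217 + 4*(-1/3) = 217 - 4/3 = 647/3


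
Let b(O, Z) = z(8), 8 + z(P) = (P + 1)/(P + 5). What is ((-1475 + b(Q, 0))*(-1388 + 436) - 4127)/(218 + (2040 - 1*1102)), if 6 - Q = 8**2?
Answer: 18291389/15028 ≈ 1217.2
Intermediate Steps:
Q = -58 (Q = 6 - 1*8**2 = 6 - 1*64 = 6 - 64 = -58)
z(P) = -8 + (1 + P)/(5 + P) (z(P) = -8 + (P + 1)/(P + 5) = -8 + (1 + P)/(5 + P))
b(O, Z) = -95/13 (b(O, Z) = (-39 - 7*8)/(5 + 8) = (-39 - 56)/13 = (1/13)*(-95) = -95/13)
((-1475 + b(Q, 0))*(-1388 + 436) - 4127)/(218 + (2040 - 1*1102)) = ((-1475 - 95/13)*(-1388 + 436) - 4127)/(218 + (2040 - 1*1102)) = (-19270/13*(-952) - 4127)/(218 + (2040 - 1102)) = (18345040/13 - 4127)/(218 + 938) = (18291389/13)/1156 = (18291389/13)*(1/1156) = 18291389/15028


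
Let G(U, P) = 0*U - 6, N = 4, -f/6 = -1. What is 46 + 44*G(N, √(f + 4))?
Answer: -218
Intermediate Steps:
f = 6 (f = -6*(-1) = 6)
G(U, P) = -6 (G(U, P) = 0 - 6 = -6)
46 + 44*G(N, √(f + 4)) = 46 + 44*(-6) = 46 - 264 = -218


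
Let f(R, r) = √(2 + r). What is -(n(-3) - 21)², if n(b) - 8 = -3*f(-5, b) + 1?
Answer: -135 - 72*I ≈ -135.0 - 72.0*I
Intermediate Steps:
n(b) = 9 - 3*√(2 + b) (n(b) = 8 + (-3*√(2 + b) + 1) = 8 + (1 - 3*√(2 + b)) = 9 - 3*√(2 + b))
-(n(-3) - 21)² = -((9 - 3*√(2 - 3)) - 21)² = -((9 - 3*I) - 21)² = -(-12 - 3*I)²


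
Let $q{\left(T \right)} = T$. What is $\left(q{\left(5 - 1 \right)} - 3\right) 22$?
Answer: $22$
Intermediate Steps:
$\left(q{\left(5 - 1 \right)} - 3\right) 22 = \left(\left(5 - 1\right) - 3\right) 22 = \left(4 - 3\right) 22 = 1 \cdot 22 = 22$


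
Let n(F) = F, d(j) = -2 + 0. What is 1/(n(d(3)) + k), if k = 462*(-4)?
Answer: -1/1850 ≈ -0.00054054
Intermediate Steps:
d(j) = -2
k = -1848
1/(n(d(3)) + k) = 1/(-2 - 1848) = 1/(-1850) = -1/1850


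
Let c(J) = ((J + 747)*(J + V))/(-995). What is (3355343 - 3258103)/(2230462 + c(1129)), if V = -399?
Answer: 9675380/221794021 ≈ 0.043623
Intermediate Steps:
c(J) = -(-399 + J)*(747 + J)/995 (c(J) = ((J + 747)*(J - 399))/(-995) = ((747 + J)*(-399 + J))*(-1/995) = ((-399 + J)*(747 + J))*(-1/995) = -(-399 + J)*(747 + J)/995)
(3355343 - 3258103)/(2230462 + c(1129)) = (3355343 - 3258103)/(2230462 + (298053/995 - 348/995*1129 - 1/995*1129²)) = 97240/(2230462 + (298053/995 - 392892/995 - 1/995*1274641)) = 97240/(2230462 + (298053/995 - 392892/995 - 1274641/995)) = 97240/(2230462 - 273896/199) = 97240/(443588042/199) = 97240*(199/443588042) = 9675380/221794021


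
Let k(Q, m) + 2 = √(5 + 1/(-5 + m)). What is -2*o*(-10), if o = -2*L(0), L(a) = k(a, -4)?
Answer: 80 - 80*√11/3 ≈ -8.4433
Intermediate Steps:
k(Q, m) = -2 + √(5 + 1/(-5 + m))
L(a) = -2 + 2*√11/3 (L(a) = -2 + √((-24 + 5*(-4))/(-5 - 4)) = -2 + √((-24 - 20)/(-9)) = -2 + √(-⅑*(-44)) = -2 + √(44/9) = -2 + 2*√11/3)
o = 4 - 4*√11/3 (o = -2*(-2 + 2*√11/3) = 4 - 4*√11/3 ≈ -0.42217)
-2*o*(-10) = -2*(4 - 4*√11/3)*(-10) = (-8 + 8*√11/3)*(-10) = 80 - 80*√11/3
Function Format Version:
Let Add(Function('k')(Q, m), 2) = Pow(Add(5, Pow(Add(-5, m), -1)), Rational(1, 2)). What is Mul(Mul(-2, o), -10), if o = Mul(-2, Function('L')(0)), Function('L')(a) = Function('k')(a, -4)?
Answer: Add(80, Mul(Rational(-80, 3), Pow(11, Rational(1, 2)))) ≈ -8.4433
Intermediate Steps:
Function('k')(Q, m) = Add(-2, Pow(Add(5, Pow(Add(-5, m), -1)), Rational(1, 2)))
Function('L')(a) = Add(-2, Mul(Rational(2, 3), Pow(11, Rational(1, 2)))) (Function('L')(a) = Add(-2, Pow(Mul(Pow(Add(-5, -4), -1), Add(-24, Mul(5, -4))), Rational(1, 2))) = Add(-2, Pow(Mul(Pow(-9, -1), Add(-24, -20)), Rational(1, 2))) = Add(-2, Pow(Mul(Rational(-1, 9), -44), Rational(1, 2))) = Add(-2, Pow(Rational(44, 9), Rational(1, 2))) = Add(-2, Mul(Rational(2, 3), Pow(11, Rational(1, 2)))))
o = Add(4, Mul(Rational(-4, 3), Pow(11, Rational(1, 2)))) (o = Mul(-2, Add(-2, Mul(Rational(2, 3), Pow(11, Rational(1, 2))))) = Add(4, Mul(Rational(-4, 3), Pow(11, Rational(1, 2)))) ≈ -0.42217)
Mul(Mul(-2, o), -10) = Mul(Mul(-2, Add(4, Mul(Rational(-4, 3), Pow(11, Rational(1, 2))))), -10) = Mul(Add(-8, Mul(Rational(8, 3), Pow(11, Rational(1, 2)))), -10) = Add(80, Mul(Rational(-80, 3), Pow(11, Rational(1, 2))))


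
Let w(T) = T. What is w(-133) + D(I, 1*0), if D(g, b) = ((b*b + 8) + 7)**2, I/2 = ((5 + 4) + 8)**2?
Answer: 92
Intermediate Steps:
I = 578 (I = 2*((5 + 4) + 8)**2 = 2*(9 + 8)**2 = 2*17**2 = 2*289 = 578)
D(g, b) = (15 + b**2)**2 (D(g, b) = ((b**2 + 8) + 7)**2 = ((8 + b**2) + 7)**2 = (15 + b**2)**2)
w(-133) + D(I, 1*0) = -133 + (15 + (1*0)**2)**2 = -133 + (15 + 0**2)**2 = -133 + (15 + 0)**2 = -133 + 15**2 = -133 + 225 = 92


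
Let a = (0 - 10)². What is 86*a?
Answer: 8600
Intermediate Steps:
a = 100 (a = (-10)² = 100)
86*a = 86*100 = 8600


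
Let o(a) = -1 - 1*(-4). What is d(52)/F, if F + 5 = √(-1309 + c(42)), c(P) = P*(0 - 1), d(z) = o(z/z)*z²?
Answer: -2535/86 - 507*I*√1351/86 ≈ -29.477 - 216.69*I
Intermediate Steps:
o(a) = 3 (o(a) = -1 + 4 = 3)
d(z) = 3*z²
c(P) = -P (c(P) = P*(-1) = -P)
F = -5 + I*√1351 (F = -5 + √(-1309 - 1*42) = -5 + √(-1309 - 42) = -5 + √(-1351) = -5 + I*√1351 ≈ -5.0 + 36.756*I)
d(52)/F = (3*52²)/(-5 + I*√1351) = (3*2704)/(-5 + I*√1351) = 8112/(-5 + I*√1351)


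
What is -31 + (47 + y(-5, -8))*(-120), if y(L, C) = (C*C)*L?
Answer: 32729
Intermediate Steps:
y(L, C) = L*C**2 (y(L, C) = C**2*L = L*C**2)
-31 + (47 + y(-5, -8))*(-120) = -31 + (47 - 5*(-8)**2)*(-120) = -31 + (47 - 5*64)*(-120) = -31 + (47 - 320)*(-120) = -31 - 273*(-120) = -31 + 32760 = 32729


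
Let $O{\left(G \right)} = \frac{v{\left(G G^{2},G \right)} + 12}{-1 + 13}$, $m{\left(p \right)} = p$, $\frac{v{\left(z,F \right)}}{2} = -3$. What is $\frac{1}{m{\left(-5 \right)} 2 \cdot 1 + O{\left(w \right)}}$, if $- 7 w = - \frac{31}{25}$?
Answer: $- \frac{2}{19} \approx -0.10526$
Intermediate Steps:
$v{\left(z,F \right)} = -6$ ($v{\left(z,F \right)} = 2 \left(-3\right) = -6$)
$w = \frac{31}{175}$ ($w = - \frac{\left(-31\right) \frac{1}{25}}{7} = \left(- \frac{1}{7}\right) \left(- \frac{31}{25}\right) = \frac{31}{175} \approx 0.17714$)
$O{\left(G \right)} = \frac{1}{2}$ ($O{\left(G \right)} = \frac{-6 + 12}{-1 + 13} = \frac{6}{12} = 6 \cdot \frac{1}{12} = \frac{1}{2}$)
$\frac{1}{m{\left(-5 \right)} 2 \cdot 1 + O{\left(w \right)}} = \frac{1}{\left(-5\right) 2 \cdot 1 + \frac{1}{2}} = \frac{1}{\left(-10\right) 1 + \frac{1}{2}} = \frac{1}{-10 + \frac{1}{2}} = \frac{1}{- \frac{19}{2}} = - \frac{2}{19}$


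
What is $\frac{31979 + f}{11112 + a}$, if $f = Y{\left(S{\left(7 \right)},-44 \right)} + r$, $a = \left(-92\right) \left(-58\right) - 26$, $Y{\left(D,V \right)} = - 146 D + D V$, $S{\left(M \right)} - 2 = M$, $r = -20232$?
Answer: $\frac{10037}{16422} \approx 0.61119$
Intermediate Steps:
$S{\left(M \right)} = 2 + M$
$a = 5310$ ($a = 5336 - 26 = 5310$)
$f = -21942$ ($f = \left(2 + 7\right) \left(-146 - 44\right) - 20232 = 9 \left(-190\right) - 20232 = -1710 - 20232 = -21942$)
$\frac{31979 + f}{11112 + a} = \frac{31979 - 21942}{11112 + 5310} = \frac{10037}{16422}$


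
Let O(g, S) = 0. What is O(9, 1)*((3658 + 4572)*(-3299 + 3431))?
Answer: 0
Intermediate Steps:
O(9, 1)*((3658 + 4572)*(-3299 + 3431)) = 0*((3658 + 4572)*(-3299 + 3431)) = 0*(8230*132) = 0*1086360 = 0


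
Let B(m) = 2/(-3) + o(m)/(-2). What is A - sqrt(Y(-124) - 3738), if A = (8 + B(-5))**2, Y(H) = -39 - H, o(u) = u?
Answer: 3481/36 - I*sqrt(3653) ≈ 96.694 - 60.44*I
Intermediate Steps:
B(m) = -2/3 - m/2 (B(m) = 2/(-3) + m/(-2) = 2*(-1/3) + m*(-1/2) = -2/3 - m/2)
A = 3481/36 (A = (8 + (-2/3 - 1/2*(-5)))**2 = (8 + (-2/3 + 5/2))**2 = (8 + 11/6)**2 = (59/6)**2 = 3481/36 ≈ 96.694)
A - sqrt(Y(-124) - 3738) = 3481/36 - sqrt((-39 - 1*(-124)) - 3738) = 3481/36 - sqrt((-39 + 124) - 3738) = 3481/36 - sqrt(85 - 3738) = 3481/36 - sqrt(-3653) = 3481/36 - I*sqrt(3653)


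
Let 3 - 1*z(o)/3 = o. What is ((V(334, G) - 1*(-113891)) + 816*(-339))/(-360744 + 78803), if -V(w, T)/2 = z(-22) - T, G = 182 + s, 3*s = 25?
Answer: 487507/845823 ≈ 0.57637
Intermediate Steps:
s = 25/3 (s = (⅓)*25 = 25/3 ≈ 8.3333)
z(o) = 9 - 3*o
G = 571/3 (G = 182 + 25/3 = 571/3 ≈ 190.33)
V(w, T) = -150 + 2*T (V(w, T) = -2*((9 - 3*(-22)) - T) = -2*((9 + 66) - T) = -2*(75 - T) = -150 + 2*T)
((V(334, G) - 1*(-113891)) + 816*(-339))/(-360744 + 78803) = (((-150 + 2*(571/3)) - 1*(-113891)) + 816*(-339))/(-360744 + 78803) = (((-150 + 1142/3) + 113891) - 276624)/(-281941) = ((692/3 + 113891) - 276624)*(-1/281941) = (342365/3 - 276624)*(-1/281941) = -487507/3*(-1/281941) = 487507/845823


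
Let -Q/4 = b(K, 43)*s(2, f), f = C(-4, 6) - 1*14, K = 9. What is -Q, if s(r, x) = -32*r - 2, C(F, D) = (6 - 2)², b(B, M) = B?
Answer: -2376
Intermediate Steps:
C(F, D) = 16 (C(F, D) = 4² = 16)
f = 2 (f = 16 - 1*14 = 16 - 14 = 2)
s(r, x) = -2 - 32*r
Q = 2376 (Q = -36*(-2 - 32*2) = -36*(-2 - 64) = -36*(-66) = -4*(-594) = 2376)
-Q = -1*2376 = -2376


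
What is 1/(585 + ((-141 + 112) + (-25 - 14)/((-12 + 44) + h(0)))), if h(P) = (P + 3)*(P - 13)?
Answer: 7/3931 ≈ 0.0017807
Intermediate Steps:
h(P) = (-13 + P)*(3 + P) (h(P) = (3 + P)*(-13 + P) = (-13 + P)*(3 + P))
1/(585 + ((-141 + 112) + (-25 - 14)/((-12 + 44) + h(0)))) = 1/(585 + ((-141 + 112) + (-25 - 14)/((-12 + 44) + (-39 + 0² - 10*0)))) = 1/(585 + (-29 - 39/(32 + (-39 + 0 + 0)))) = 1/(585 + (-29 - 39/(32 - 39))) = 1/(585 + (-29 - 39/(-7))) = 1/(585 + (-29 - 39*(-⅐))) = 1/(585 + (-29 + 39/7)) = 1/(585 - 164/7) = 1/(3931/7) = 7/3931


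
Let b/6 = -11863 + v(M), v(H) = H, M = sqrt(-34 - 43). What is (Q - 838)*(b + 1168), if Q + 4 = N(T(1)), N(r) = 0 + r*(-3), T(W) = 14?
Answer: 61888840 - 5304*I*sqrt(77) ≈ 6.1889e+7 - 46542.0*I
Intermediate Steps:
M = I*sqrt(77) (M = sqrt(-77) = I*sqrt(77) ≈ 8.775*I)
N(r) = -3*r (N(r) = 0 - 3*r = -3*r)
Q = -46 (Q = -4 - 3*14 = -4 - 42 = -46)
b = -71178 + 6*I*sqrt(77) (b = 6*(-11863 + I*sqrt(77)) = -71178 + 6*I*sqrt(77) ≈ -71178.0 + 52.65*I)
(Q - 838)*(b + 1168) = (-46 - 838)*((-71178 + 6*I*sqrt(77)) + 1168) = -884*(-70010 + 6*I*sqrt(77)) = 61888840 - 5304*I*sqrt(77)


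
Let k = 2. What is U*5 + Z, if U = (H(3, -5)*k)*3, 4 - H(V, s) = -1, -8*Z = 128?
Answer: 134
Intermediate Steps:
Z = -16 (Z = -1/8*128 = -16)
H(V, s) = 5 (H(V, s) = 4 - 1*(-1) = 4 + 1 = 5)
U = 30 (U = (5*2)*3 = 10*3 = 30)
U*5 + Z = 30*5 - 16 = 150 - 16 = 134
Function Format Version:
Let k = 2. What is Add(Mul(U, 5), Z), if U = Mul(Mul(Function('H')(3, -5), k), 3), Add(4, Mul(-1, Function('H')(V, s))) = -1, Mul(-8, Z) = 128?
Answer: 134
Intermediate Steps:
Z = -16 (Z = Mul(Rational(-1, 8), 128) = -16)
Function('H')(V, s) = 5 (Function('H')(V, s) = Add(4, Mul(-1, -1)) = Add(4, 1) = 5)
U = 30 (U = Mul(Mul(5, 2), 3) = Mul(10, 3) = 30)
Add(Mul(U, 5), Z) = Add(Mul(30, 5), -16) = Add(150, -16) = 134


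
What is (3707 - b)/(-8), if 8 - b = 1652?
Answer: -5351/8 ≈ -668.88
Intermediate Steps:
b = -1644 (b = 8 - 1*1652 = 8 - 1652 = -1644)
(3707 - b)/(-8) = (3707 - 1*(-1644))/(-8) = (3707 + 1644)*(-⅛) = 5351*(-⅛) = -5351/8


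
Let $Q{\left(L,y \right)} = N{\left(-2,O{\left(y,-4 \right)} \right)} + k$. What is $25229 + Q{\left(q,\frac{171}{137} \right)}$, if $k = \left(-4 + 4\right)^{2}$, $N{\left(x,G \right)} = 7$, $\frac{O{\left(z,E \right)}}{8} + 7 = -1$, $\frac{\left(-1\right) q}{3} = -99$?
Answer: $25236$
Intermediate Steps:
$q = 297$ ($q = \left(-3\right) \left(-99\right) = 297$)
$O{\left(z,E \right)} = -64$ ($O{\left(z,E \right)} = -56 + 8 \left(-1\right) = -56 - 8 = -64$)
$k = 0$ ($k = 0^{2} = 0$)
$Q{\left(L,y \right)} = 7$ ($Q{\left(L,y \right)} = 7 + 0 = 7$)
$25229 + Q{\left(q,\frac{171}{137} \right)} = 25229 + 7 = 25236$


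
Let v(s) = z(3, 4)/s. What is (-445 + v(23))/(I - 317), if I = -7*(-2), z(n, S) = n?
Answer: 10232/6969 ≈ 1.4682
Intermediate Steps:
v(s) = 3/s
I = 14
(-445 + v(23))/(I - 317) = (-445 + 3/23)/(14 - 317) = (-445 + 3*(1/23))/(-303) = (-445 + 3/23)*(-1/303) = -10232/23*(-1/303) = 10232/6969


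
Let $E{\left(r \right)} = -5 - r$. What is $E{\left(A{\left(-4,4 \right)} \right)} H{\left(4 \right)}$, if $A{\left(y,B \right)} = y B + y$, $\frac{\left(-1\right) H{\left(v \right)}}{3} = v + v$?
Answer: $-360$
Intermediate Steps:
$H{\left(v \right)} = - 6 v$ ($H{\left(v \right)} = - 3 \left(v + v\right) = - 3 \cdot 2 v = - 6 v$)
$A{\left(y,B \right)} = y + B y$ ($A{\left(y,B \right)} = B y + y = y + B y$)
$E{\left(A{\left(-4,4 \right)} \right)} H{\left(4 \right)} = \left(-5 - - 4 \left(1 + 4\right)\right) \left(\left(-6\right) 4\right) = \left(-5 - \left(-4\right) 5\right) \left(-24\right) = \left(-5 - -20\right) \left(-24\right) = \left(-5 + 20\right) \left(-24\right) = 15 \left(-24\right) = -360$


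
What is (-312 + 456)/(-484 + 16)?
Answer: -4/13 ≈ -0.30769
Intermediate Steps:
(-312 + 456)/(-484 + 16) = 144/(-468) = 144*(-1/468) = -4/13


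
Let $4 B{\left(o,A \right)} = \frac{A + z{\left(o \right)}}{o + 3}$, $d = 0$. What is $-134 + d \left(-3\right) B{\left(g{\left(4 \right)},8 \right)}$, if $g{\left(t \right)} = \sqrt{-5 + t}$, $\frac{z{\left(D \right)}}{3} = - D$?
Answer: $-134$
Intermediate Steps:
$z{\left(D \right)} = - 3 D$ ($z{\left(D \right)} = 3 \left(- D\right) = - 3 D$)
$B{\left(o,A \right)} = \frac{A - 3 o}{4 \left(3 + o\right)}$ ($B{\left(o,A \right)} = \frac{\left(A - 3 o\right) \frac{1}{o + 3}}{4} = \frac{\left(A - 3 o\right) \frac{1}{3 + o}}{4} = \frac{\frac{1}{3 + o} \left(A - 3 o\right)}{4} = \frac{A - 3 o}{4 \left(3 + o\right)}$)
$-134 + d \left(-3\right) B{\left(g{\left(4 \right)},8 \right)} = -134 + 0 \left(-3\right) \frac{8 - 3 \sqrt{-5 + 4}}{4 \left(3 + \sqrt{-5 + 4}\right)} = -134 + 0 \frac{8 - 3 \sqrt{-1}}{4 \left(3 + \sqrt{-1}\right)} = -134 + 0 \frac{8 - 3 i}{4 \left(3 + i\right)} = -134 + 0 \frac{\frac{3 - i}{10} \left(8 - 3 i\right)}{4} = -134 + 0 \frac{\left(3 - i\right) \left(8 - 3 i\right)}{40} = -134 + 0 = -134$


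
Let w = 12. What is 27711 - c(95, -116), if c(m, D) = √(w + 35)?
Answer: 27711 - √47 ≈ 27704.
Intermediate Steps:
c(m, D) = √47 (c(m, D) = √(12 + 35) = √47)
27711 - c(95, -116) = 27711 - √47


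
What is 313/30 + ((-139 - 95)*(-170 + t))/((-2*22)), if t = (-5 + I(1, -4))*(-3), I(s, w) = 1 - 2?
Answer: -263317/330 ≈ -797.93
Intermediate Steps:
I(s, w) = -1
t = 18 (t = (-5 - 1)*(-3) = -6*(-3) = 18)
313/30 + ((-139 - 95)*(-170 + t))/((-2*22)) = 313/30 + ((-139 - 95)*(-170 + 18))/((-2*22)) = 313*(1/30) - 234*(-152)/(-44) = 313/30 + 35568*(-1/44) = 313/30 - 8892/11 = -263317/330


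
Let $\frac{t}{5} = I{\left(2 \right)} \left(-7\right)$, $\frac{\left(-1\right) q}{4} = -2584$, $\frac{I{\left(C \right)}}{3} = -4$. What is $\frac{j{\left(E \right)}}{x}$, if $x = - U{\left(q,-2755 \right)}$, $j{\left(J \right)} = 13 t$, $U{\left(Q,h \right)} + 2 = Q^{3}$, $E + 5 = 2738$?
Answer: $- \frac{2730}{552112406527} \approx -4.9446 \cdot 10^{-9}$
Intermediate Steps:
$E = 2733$ ($E = -5 + 2738 = 2733$)
$I{\left(C \right)} = -12$ ($I{\left(C \right)} = 3 \left(-4\right) = -12$)
$q = 10336$ ($q = \left(-4\right) \left(-2584\right) = 10336$)
$U{\left(Q,h \right)} = -2 + Q^{3}$
$t = 420$ ($t = 5 \left(\left(-12\right) \left(-7\right)\right) = 5 \cdot 84 = 420$)
$j{\left(J \right)} = 5460$ ($j{\left(J \right)} = 13 \cdot 420 = 5460$)
$x = -1104224813054$ ($x = - (-2 + 10336^{3}) = - (-2 + 1104224813056) = \left(-1\right) 1104224813054 = -1104224813054$)
$\frac{j{\left(E \right)}}{x} = \frac{5460}{-1104224813054} = 5460 \left(- \frac{1}{1104224813054}\right) = - \frac{2730}{552112406527}$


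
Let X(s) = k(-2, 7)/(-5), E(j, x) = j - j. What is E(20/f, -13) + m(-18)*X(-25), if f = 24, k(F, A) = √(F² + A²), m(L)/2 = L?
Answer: 36*√53/5 ≈ 52.417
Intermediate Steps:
m(L) = 2*L
k(F, A) = √(A² + F²)
E(j, x) = 0
X(s) = -√53/5 (X(s) = √(7² + (-2)²)/(-5) = √(49 + 4)*(-⅕) = √53*(-⅕) = -√53/5)
E(20/f, -13) + m(-18)*X(-25) = 0 + (2*(-18))*(-√53/5) = 0 - (-36)*√53/5 = 0 + 36*√53/5 = 36*√53/5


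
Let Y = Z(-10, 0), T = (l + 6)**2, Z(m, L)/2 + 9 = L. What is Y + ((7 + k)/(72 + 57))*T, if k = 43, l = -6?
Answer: -18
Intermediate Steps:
Z(m, L) = -18 + 2*L
T = 0 (T = (-6 + 6)**2 = 0**2 = 0)
Y = -18 (Y = -18 + 2*0 = -18 + 0 = -18)
Y + ((7 + k)/(72 + 57))*T = -18 + ((7 + 43)/(72 + 57))*0 = -18 + (50/129)*0 = -18 + 0 = -18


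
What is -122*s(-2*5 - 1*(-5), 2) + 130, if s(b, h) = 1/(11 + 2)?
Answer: 1568/13 ≈ 120.62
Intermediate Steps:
s(b, h) = 1/13
-122*s(-2*5 - 1*(-5), 2) + 130 = -122*1/13 + 130 = -122/13 + 130 = 1568/13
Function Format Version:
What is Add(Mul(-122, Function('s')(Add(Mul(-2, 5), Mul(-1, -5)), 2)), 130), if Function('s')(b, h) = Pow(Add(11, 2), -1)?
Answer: Rational(1568, 13) ≈ 120.62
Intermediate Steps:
Function('s')(b, h) = Rational(1, 13) (Function('s')(b, h) = Pow(13, -1) = Rational(1, 13))
Add(Mul(-122, Function('s')(Add(Mul(-2, 5), Mul(-1, -5)), 2)), 130) = Add(Mul(-122, Rational(1, 13)), 130) = Add(Rational(-122, 13), 130) = Rational(1568, 13)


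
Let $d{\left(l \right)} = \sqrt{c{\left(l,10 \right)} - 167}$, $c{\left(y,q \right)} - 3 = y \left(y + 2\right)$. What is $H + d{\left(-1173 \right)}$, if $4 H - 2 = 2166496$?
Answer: $\frac{1083249}{2} + \sqrt{1373419} \approx 5.428 \cdot 10^{5}$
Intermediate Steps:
$c{\left(y,q \right)} = 3 + y \left(2 + y\right)$ ($c{\left(y,q \right)} = 3 + y \left(y + 2\right) = 3 + y \left(2 + y\right)$)
$d{\left(l \right)} = \sqrt{-164 + l^{2} + 2 l}$ ($d{\left(l \right)} = \sqrt{\left(3 + l^{2} + 2 l\right) - 167} = \sqrt{-164 + l^{2} + 2 l}$)
$H = \frac{1083249}{2}$ ($H = \frac{1}{2} + \frac{1}{4} \cdot 2166496 = \frac{1}{2} + 541624 = \frac{1083249}{2} \approx 5.4162 \cdot 10^{5}$)
$H + d{\left(-1173 \right)} = \frac{1083249}{2} + \sqrt{-164 + \left(-1173\right)^{2} + 2 \left(-1173\right)} = \frac{1083249}{2} + \sqrt{-164 + 1375929 - 2346} = \frac{1083249}{2} + \sqrt{1373419}$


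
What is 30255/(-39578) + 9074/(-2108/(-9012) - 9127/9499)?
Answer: -3843158519343987/307860599662 ≈ -12483.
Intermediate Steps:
30255/(-39578) + 9074/(-2108/(-9012) - 9127/9499) = 30255*(-1/39578) + 9074/(-2108*(-1/9012) - 9127*1/9499) = -30255/39578 + 9074/(527/2253 - 9127/9499) = -30255/39578 + 9074/(-15557158/21401247) = -30255/39578 + 9074*(-21401247/15557158) = -30255/39578 - 97097457639/7778579 = -3843158519343987/307860599662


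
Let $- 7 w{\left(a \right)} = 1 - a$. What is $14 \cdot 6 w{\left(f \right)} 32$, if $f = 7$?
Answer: $2304$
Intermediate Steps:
$w{\left(a \right)} = - \frac{1}{7} + \frac{a}{7}$ ($w{\left(a \right)} = - \frac{1 - a}{7} = - \frac{1}{7} + \frac{a}{7}$)
$14 \cdot 6 w{\left(f \right)} 32 = 14 \cdot 6 \left(- \frac{1}{7} + \frac{1}{7} \cdot 7\right) 32 = 84 \left(- \frac{1}{7} + 1\right) 32 = 84 \cdot \frac{6}{7} \cdot 32 = 72 \cdot 32 = 2304$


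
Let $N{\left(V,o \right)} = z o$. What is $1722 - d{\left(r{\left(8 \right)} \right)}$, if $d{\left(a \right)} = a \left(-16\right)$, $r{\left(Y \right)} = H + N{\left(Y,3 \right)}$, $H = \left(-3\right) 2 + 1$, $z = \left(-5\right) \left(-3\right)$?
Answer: $2362$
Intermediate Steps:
$z = 15$
$N{\left(V,o \right)} = 15 o$
$H = -5$ ($H = -6 + 1 = -5$)
$r{\left(Y \right)} = 40$ ($r{\left(Y \right)} = -5 + 15 \cdot 3 = -5 + 45 = 40$)
$d{\left(a \right)} = - 16 a$
$1722 - d{\left(r{\left(8 \right)} \right)} = 1722 - \left(-16\right) 40 = 1722 - -640 = 1722 + 640 = 2362$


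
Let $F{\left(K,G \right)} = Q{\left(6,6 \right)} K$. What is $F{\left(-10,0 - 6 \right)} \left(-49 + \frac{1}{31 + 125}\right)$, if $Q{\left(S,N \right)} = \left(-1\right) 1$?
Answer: $- \frac{38215}{78} \approx -489.94$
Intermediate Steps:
$Q{\left(S,N \right)} = -1$
$F{\left(K,G \right)} = - K$
$F{\left(-10,0 - 6 \right)} \left(-49 + \frac{1}{31 + 125}\right) = \left(-1\right) \left(-10\right) \left(-49 + \frac{1}{31 + 125}\right) = 10 \left(-49 + \frac{1}{156}\right) = 10 \left(- \frac{7643}{156}\right) = - \frac{38215}{78}$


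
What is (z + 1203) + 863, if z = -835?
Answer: 1231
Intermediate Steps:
(z + 1203) + 863 = (-835 + 1203) + 863 = 368 + 863 = 1231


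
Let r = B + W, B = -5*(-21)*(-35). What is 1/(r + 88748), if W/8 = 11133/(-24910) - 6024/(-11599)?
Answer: 144465545/12290201014477 ≈ 1.1755e-5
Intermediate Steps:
B = -3675 (B = 105*(-35) = -3675)
W = 83704692/144465545 (W = 8*(11133/(-24910) - 6024/(-11599)) = 8*(11133*(-1/24910) - 6024*(-1/11599)) = 8*(-11133/24910 + 6024/11599) = 8*(20926173/288931090) = 83704692/144465545 ≈ 0.57941)
r = -530827173183/144465545 (r = -3675 + 83704692/144465545 = -530827173183/144465545 ≈ -3674.4)
1/(r + 88748) = 1/(-530827173183/144465545 + 88748) = 1/(12290201014477/144465545) = 144465545/12290201014477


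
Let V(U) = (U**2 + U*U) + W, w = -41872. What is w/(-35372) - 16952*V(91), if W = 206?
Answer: -2513632785180/8843 ≈ -2.8425e+8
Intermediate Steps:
V(U) = 206 + 2*U**2 (V(U) = (U**2 + U*U) + 206 = (U**2 + U**2) + 206 = 2*U**2 + 206 = 206 + 2*U**2)
w/(-35372) - 16952*V(91) = -41872/(-35372) - 16952/(1/(206 + 2*91**2)) = -41872*(-1/35372) - 16952/(1/(206 + 2*8281)) = 10468/8843 - 16952/(1/(206 + 16562)) = 10468/8843 - 16952/(1/16768) = 10468/8843 - 16952/1/16768 = 10468/8843 - 16952*16768 = 10468/8843 - 284251136 = -2513632785180/8843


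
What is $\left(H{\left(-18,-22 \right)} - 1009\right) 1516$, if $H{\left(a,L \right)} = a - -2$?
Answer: $-1553900$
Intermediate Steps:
$H{\left(a,L \right)} = 2 + a$ ($H{\left(a,L \right)} = a + 2 = 2 + a$)
$\left(H{\left(-18,-22 \right)} - 1009\right) 1516 = \left(\left(2 - 18\right) - 1009\right) 1516 = \left(-16 - 1009\right) 1516 = \left(-1025\right) 1516 = -1553900$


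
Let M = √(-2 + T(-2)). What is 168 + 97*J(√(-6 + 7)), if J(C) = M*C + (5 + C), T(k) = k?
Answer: 750 + 194*I ≈ 750.0 + 194.0*I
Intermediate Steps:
M = 2*I (M = √(-2 - 2) = √(-4) = 2*I ≈ 2.0*I)
J(C) = 5 + C + 2*I*C (J(C) = (2*I)*C + (5 + C) = 2*I*C + (5 + C) = 5 + C + 2*I*C)
168 + 97*J(√(-6 + 7)) = 168 + 97*(5 + √(-6 + 7) + 2*I*√(-6 + 7)) = 168 + 97*(5 + √1 + 2*I*√1) = 168 + 97*(5 + 1 + 2*I*1) = 168 + 97*(5 + 1 + 2*I) = 168 + 97*(6 + 2*I) = 168 + (582 + 194*I) = 750 + 194*I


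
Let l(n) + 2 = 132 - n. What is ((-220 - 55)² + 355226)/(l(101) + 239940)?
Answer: 430851/239969 ≈ 1.7954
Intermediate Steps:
l(n) = 130 - n (l(n) = -2 + (132 - n) = 130 - n)
((-220 - 55)² + 355226)/(l(101) + 239940) = ((-220 - 55)² + 355226)/((130 - 1*101) + 239940) = ((-275)² + 355226)/((130 - 101) + 239940) = (75625 + 355226)/(29 + 239940) = 430851/239969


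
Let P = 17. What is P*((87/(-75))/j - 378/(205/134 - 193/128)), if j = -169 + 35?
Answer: -976805907/3350 ≈ -2.9158e+5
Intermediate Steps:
j = -134
P*((87/(-75))/j - 378/(205/134 - 193/128)) = 17*((87/(-75))/(-134) - 378/(205/134 - 193/128)) = 17*((87*(-1/75))*(-1/134) - 378/(205*(1/134) - 193*1/128)) = 17*(-29/25*(-1/134) - 378/(205/134 - 193/128)) = 17*(29/3350 - 378/189/8576) = 17*(29/3350 - 378*8576/189) = 17*(29/3350 - 17152) = 17*(-57459171/3350) = -976805907/3350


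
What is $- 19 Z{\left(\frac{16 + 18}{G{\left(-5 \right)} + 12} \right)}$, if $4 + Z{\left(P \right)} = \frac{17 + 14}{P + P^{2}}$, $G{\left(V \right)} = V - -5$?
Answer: $\frac{8512}{391} \approx 21.77$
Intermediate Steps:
$G{\left(V \right)} = 5 + V$ ($G{\left(V \right)} = V + 5 = 5 + V$)
$Z{\left(P \right)} = -4 + \frac{31}{P + P^{2}}$ ($Z{\left(P \right)} = -4 + \frac{17 + 14}{P + P^{2}} = -4 + \frac{31}{P + P^{2}}$)
$- 19 Z{\left(\frac{16 + 18}{G{\left(-5 \right)} + 12} \right)} = - 19 \frac{31 - 4 \frac{16 + 18}{\left(5 - 5\right) + 12} - 4 \left(\frac{16 + 18}{\left(5 - 5\right) + 12}\right)^{2}}{\frac{16 + 18}{\left(5 - 5\right) + 12} \left(1 + \frac{16 + 18}{\left(5 - 5\right) + 12}\right)} = - 19 \frac{31 - 4 \frac{34}{0 + 12} - 4 \left(\frac{34}{0 + 12}\right)^{2}}{\frac{34}{0 + 12} \left(1 + \frac{34}{0 + 12}\right)} = - 19 \frac{31 - 4 \cdot \frac{34}{12} - 4 \left(\frac{34}{12}\right)^{2}}{\frac{34}{12} \left(1 + \frac{34}{12}\right)} = - 19 \frac{31 - 4 \cdot 34 \cdot \frac{1}{12} - 4 \left(34 \cdot \frac{1}{12}\right)^{2}}{34 \cdot \frac{1}{12} \left(1 + 34 \cdot \frac{1}{12}\right)} = - 19 \frac{31 - \frac{34}{3} - 4 \left(\frac{17}{6}\right)^{2}}{\frac{17}{6} \left(1 + \frac{17}{6}\right)} = - 19 \frac{6 \left(31 - \frac{34}{3} - \frac{289}{9}\right)}{17 \cdot \frac{23}{6}} = - 19 \cdot \frac{6}{17} \cdot \frac{6}{23} \left(31 - \frac{34}{3} - \frac{289}{9}\right) = - 19 \cdot \frac{6}{17} \cdot \frac{6}{23} \left(- \frac{112}{9}\right) = - \frac{19 \left(-448\right)}{391} = \left(-1\right) \left(- \frac{8512}{391}\right) = \frac{8512}{391}$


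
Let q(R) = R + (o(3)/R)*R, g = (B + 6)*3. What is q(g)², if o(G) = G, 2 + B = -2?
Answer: 81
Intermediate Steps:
B = -4 (B = -2 - 2 = -4)
g = 6 (g = (-4 + 6)*3 = 2*3 = 6)
q(R) = 3 + R (q(R) = R + (3/R)*R = R + 3 = 3 + R)
q(g)² = (3 + 6)² = 9² = 81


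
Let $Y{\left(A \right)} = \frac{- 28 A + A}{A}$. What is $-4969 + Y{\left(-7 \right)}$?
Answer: $-4996$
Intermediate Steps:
$Y{\left(A \right)} = -27$ ($Y{\left(A \right)} = \frac{\left(-27\right) A}{A} = -27$)
$-4969 + Y{\left(-7 \right)} = -4969 - 27 = -4996$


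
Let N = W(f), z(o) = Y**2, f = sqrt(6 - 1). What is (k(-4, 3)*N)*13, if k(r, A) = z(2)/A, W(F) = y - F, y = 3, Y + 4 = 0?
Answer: 208 - 208*sqrt(5)/3 ≈ 52.966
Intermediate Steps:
Y = -4 (Y = -4 + 0 = -4)
f = sqrt(5) ≈ 2.2361
z(o) = 16 (z(o) = (-4)**2 = 16)
W(F) = 3 - F
N = 3 - sqrt(5) ≈ 0.76393
k(r, A) = 16/A
(k(-4, 3)*N)*13 = ((16/3)*(3 - sqrt(5)))*13 = ((16*(1/3))*(3 - sqrt(5)))*13 = (16*(3 - sqrt(5))/3)*13 = (16 - 16*sqrt(5)/3)*13 = 208 - 208*sqrt(5)/3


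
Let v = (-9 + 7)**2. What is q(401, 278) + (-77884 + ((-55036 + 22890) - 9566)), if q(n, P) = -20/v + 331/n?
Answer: -47959670/401 ≈ -1.1960e+5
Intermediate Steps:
v = 4 (v = (-2)**2 = 4)
q(n, P) = -5 + 331/n (q(n, P) = -20/4 + 331/n = -20*1/4 + 331/n = -5 + 331/n)
q(401, 278) + (-77884 + ((-55036 + 22890) - 9566)) = (-5 + 331/401) + (-77884 + ((-55036 + 22890) - 9566)) = (-5 + 331*(1/401)) + (-77884 + (-32146 - 9566)) = (-5 + 331/401) + (-77884 - 41712) = -1674/401 - 119596 = -47959670/401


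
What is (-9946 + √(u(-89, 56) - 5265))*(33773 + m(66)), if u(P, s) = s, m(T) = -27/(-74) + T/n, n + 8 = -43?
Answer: -211279222845/629 + 42485265*I*√5209/1258 ≈ -3.359e+8 + 2.4374e+6*I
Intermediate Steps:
n = -51 (n = -8 - 43 = -51)
m(T) = 27/74 - T/51 (m(T) = -27/(-74) + T/(-51) = -27*(-1/74) + T*(-1/51) = 27/74 - T/51)
(-9946 + √(u(-89, 56) - 5265))*(33773 + m(66)) = (-9946 + √(56 - 5265))*(33773 + (27/74 - 1/51*66)) = (-9946 + √(-5209))*(33773 + (27/74 - 22/17)) = (-9946 + I*√5209)*(33773 - 1169/1258) = (-9946 + I*√5209)*(42485265/1258) = -211279222845/629 + 42485265*I*√5209/1258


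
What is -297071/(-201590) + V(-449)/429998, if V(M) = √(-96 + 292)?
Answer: 63871379059/43341648410 ≈ 1.4737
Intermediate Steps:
V(M) = 14 (V(M) = √196 = 14)
-297071/(-201590) + V(-449)/429998 = -297071/(-201590) + 14/429998 = -297071*(-1/201590) + 14*(1/429998) = 297071/201590 + 7/214999 = 63871379059/43341648410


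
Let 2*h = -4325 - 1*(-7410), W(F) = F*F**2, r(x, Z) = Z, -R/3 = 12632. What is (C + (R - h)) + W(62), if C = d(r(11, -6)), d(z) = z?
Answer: 397767/2 ≈ 1.9888e+5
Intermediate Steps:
R = -37896 (R = -3*12632 = -37896)
W(F) = F**3
C = -6
h = 3085/2 (h = (-4325 - 1*(-7410))/2 = (-4325 + 7410)/2 = (1/2)*3085 = 3085/2 ≈ 1542.5)
(C + (R - h)) + W(62) = (-6 + (-37896 - 1*3085/2)) + 62**3 = (-6 + (-37896 - 3085/2)) + 238328 = (-6 - 78877/2) + 238328 = -78889/2 + 238328 = 397767/2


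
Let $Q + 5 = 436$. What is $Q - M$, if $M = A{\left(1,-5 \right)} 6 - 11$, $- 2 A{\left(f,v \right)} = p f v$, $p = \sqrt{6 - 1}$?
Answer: $442 - 15 \sqrt{5} \approx 408.46$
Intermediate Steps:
$p = \sqrt{5} \approx 2.2361$
$A{\left(f,v \right)} = - \frac{f v \sqrt{5}}{2}$ ($A{\left(f,v \right)} = - \frac{\sqrt{5} f v}{2} = - \frac{f v \sqrt{5}}{2}$)
$Q = 431$ ($Q = -5 + 436 = 431$)
$M = -11 + 15 \sqrt{5}$ ($M = \left(- \frac{1}{2}\right) 1 \left(-5\right) \sqrt{5} \cdot 6 - 11 = \frac{5 \sqrt{5}}{2} \cdot 6 - 11 = 15 \sqrt{5} - 11 = -11 + 15 \sqrt{5} \approx 22.541$)
$Q - M = 431 - \left(-11 + 15 \sqrt{5}\right) = 431 + \left(11 - 15 \sqrt{5}\right) = 442 - 15 \sqrt{5}$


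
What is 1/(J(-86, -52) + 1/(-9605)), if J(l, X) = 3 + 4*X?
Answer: -9605/1969026 ≈ -0.0048780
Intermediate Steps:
1/(J(-86, -52) + 1/(-9605)) = 1/((3 + 4*(-52)) + 1/(-9605)) = 1/((3 - 208) - 1/9605) = 1/(-205 - 1/9605) = 1/(-1969026/9605) = -9605/1969026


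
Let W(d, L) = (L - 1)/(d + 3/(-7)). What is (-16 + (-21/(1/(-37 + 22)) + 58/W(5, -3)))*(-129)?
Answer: -210141/7 ≈ -30020.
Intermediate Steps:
W(d, L) = (-1 + L)/(-3/7 + d) (W(d, L) = (-1 + L)/(d + 3*(-1/7)) = (-1 + L)/(d - 3/7) = (-1 + L)/(-3/7 + d))
(-16 + (-21/(1/(-37 + 22)) + 58/W(5, -3)))*(-129) = (-16 + (-21/(1/(-37 + 22)) + 58/((7*(-1 - 3)/(-3 + 7*5)))))*(-129) = (-16 + (-21/(1/(-15)) + 58/((7*(-4)/(-3 + 35)))))*(-129) = (-16 + (-21/(-1/15) + 58/((7*(-4)/32))))*(-129) = (-16 + (-21*(-15) + 58/((7*(1/32)*(-4)))))*(-129) = (-16 + (315 + 58/(-7/8)))*(-129) = (-16 + (315 + 58*(-8/7)))*(-129) = (-16 + (315 - 464/7))*(-129) = (-16 + 1741/7)*(-129) = (1629/7)*(-129) = -210141/7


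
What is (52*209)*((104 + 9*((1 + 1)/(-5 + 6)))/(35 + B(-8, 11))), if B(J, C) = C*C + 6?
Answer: 662948/81 ≈ 8184.5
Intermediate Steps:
B(J, C) = 6 + C² (B(J, C) = C² + 6 = 6 + C²)
(52*209)*((104 + 9*((1 + 1)/(-5 + 6)))/(35 + B(-8, 11))) = (52*209)*((104 + 9*((1 + 1)/(-5 + 6)))/(35 + (6 + 11²))) = 10868*((104 + 9*(2/1))/(35 + (6 + 121))) = 10868*((104 + 9*(2*1))/(35 + 127)) = 10868*((104 + 9*2)/162) = 10868*((104 + 18)*(1/162)) = 10868*(122*(1/162)) = 10868*(61/81) = 662948/81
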